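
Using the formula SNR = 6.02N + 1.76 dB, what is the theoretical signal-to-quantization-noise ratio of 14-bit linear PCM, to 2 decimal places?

6.02 × 14 + 1.76 = 86.04 dB.

86.04 dB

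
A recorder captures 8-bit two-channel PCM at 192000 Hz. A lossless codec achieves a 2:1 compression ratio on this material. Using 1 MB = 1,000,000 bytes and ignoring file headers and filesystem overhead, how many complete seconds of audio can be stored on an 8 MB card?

41 seconds

Uncompressed byte rate = 192,000 × 1 × 2 = 384,000 bytes/s.
After 2:1 compression, effective rate ≈ 192000 bytes/s.
Capacity = 8 × 1,000,000 = 8,000,000 bytes.
8,000,000 / effective rate ≈ 41.67 s → 41 seconds.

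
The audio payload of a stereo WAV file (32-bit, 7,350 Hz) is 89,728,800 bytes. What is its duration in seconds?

Byte rate = 7,350 × 4 × 2 = 58,800 bytes/s.
Duration = 89,728,800 / 58,800 = 1,526 s.

1,526 seconds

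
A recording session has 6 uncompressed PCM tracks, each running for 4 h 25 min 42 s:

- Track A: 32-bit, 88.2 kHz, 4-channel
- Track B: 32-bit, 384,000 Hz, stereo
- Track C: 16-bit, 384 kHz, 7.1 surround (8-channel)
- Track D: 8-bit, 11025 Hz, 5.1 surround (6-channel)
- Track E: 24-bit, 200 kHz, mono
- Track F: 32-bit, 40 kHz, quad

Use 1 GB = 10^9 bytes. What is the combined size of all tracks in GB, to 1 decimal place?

4 h 25 min 42 s = 15,942 s.
Track A: 88,200 × 15,942 × 4 × 4 = 22,497,350,400 bytes.
Track B: 384,000 × 15,942 × 4 × 2 = 48,973,824,000 bytes.
Track C: 384,000 × 15,942 × 2 × 8 = 97,947,648,000 bytes.
Track D: 11,025 × 15,942 × 1 × 6 = 1,054,563,300 bytes.
Track E: 200,000 × 15,942 × 3 × 1 = 9,565,200,000 bytes.
Track F: 40,000 × 15,942 × 4 × 4 = 10,202,880,000 bytes.
Total = 190,241,465,700 bytes = 190.2 GB.

190.2 GB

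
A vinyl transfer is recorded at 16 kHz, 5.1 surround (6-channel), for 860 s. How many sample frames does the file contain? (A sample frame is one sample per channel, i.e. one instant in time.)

16,000 samples/s × 860 s = 13,760,000 frames.

13,760,000 sample frames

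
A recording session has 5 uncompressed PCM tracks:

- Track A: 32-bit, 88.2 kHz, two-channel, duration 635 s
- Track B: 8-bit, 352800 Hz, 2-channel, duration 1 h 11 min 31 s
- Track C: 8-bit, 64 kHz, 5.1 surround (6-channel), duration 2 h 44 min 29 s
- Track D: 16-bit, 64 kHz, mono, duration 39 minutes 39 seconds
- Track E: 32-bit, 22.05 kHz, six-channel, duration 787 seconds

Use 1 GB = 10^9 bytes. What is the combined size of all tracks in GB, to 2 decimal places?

7.99 GB

Track A: 88,200 × 635 × 4 × 2 = 448,056,000 bytes.
Track B: 1 h 11 min 31 s = 4,291 s; 352,800 × 4,291 × 1 × 2 = 3,027,729,600 bytes.
Track C: 2 h 44 min 29 s = 9,869 s; 64,000 × 9,869 × 1 × 6 = 3,789,696,000 bytes.
Track D: 39 minutes 39 seconds = 2,379 s; 64,000 × 2,379 × 2 × 1 = 304,512,000 bytes.
Track E: 22,050 × 787 × 4 × 6 = 416,480,400 bytes.
Total = 7,986,474,000 bytes = 7.99 GB.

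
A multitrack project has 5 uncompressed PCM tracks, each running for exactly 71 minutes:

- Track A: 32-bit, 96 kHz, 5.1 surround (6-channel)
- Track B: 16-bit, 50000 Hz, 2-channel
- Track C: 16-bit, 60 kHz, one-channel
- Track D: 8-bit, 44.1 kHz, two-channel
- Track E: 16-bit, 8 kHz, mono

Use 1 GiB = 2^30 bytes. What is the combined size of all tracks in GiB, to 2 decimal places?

exactly 71 minutes = 4,260 s.
Track A: 96,000 × 4,260 × 4 × 6 = 9,815,040,000 bytes.
Track B: 50,000 × 4,260 × 2 × 2 = 852,000,000 bytes.
Track C: 60,000 × 4,260 × 2 × 1 = 511,200,000 bytes.
Track D: 44,100 × 4,260 × 1 × 2 = 375,732,000 bytes.
Track E: 8,000 × 4,260 × 2 × 1 = 68,160,000 bytes.
Total = 11,622,132,000 bytes = 10.82 GiB.

10.82 GiB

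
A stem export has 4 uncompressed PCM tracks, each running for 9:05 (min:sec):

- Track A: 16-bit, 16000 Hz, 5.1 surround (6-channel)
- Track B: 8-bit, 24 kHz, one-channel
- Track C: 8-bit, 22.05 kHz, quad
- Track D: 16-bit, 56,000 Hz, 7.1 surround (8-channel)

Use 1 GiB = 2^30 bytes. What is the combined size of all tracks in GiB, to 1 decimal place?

9:05 (min:sec) = 545 s.
Track A: 16,000 × 545 × 2 × 6 = 104,640,000 bytes.
Track B: 24,000 × 545 × 1 × 1 = 13,080,000 bytes.
Track C: 22,050 × 545 × 1 × 4 = 48,069,000 bytes.
Track D: 56,000 × 545 × 2 × 8 = 488,320,000 bytes.
Total = 654,109,000 bytes = 0.6 GiB.

0.6 GiB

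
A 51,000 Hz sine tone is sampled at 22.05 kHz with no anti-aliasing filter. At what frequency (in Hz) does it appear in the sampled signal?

Nyquist = 22,050/2 = 11,025 Hz; 51,000 Hz exceeds it.
Alias = |51,000 − 2×22,050| = |51,000 − 44,100| = 6,900 Hz.

6,900 Hz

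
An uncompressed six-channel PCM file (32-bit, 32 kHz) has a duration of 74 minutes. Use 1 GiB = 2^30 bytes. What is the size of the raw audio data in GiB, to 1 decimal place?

3.2 GiB

Duration = 74 minutes = 4,440 s.
Bytes = 32,000 samples/s × 4,440 s × 4 bytes/sample × 6 ch = 3,409,920,000 bytes.
3,409,920,000 / 1,073,741,824 = 3.2 GiB.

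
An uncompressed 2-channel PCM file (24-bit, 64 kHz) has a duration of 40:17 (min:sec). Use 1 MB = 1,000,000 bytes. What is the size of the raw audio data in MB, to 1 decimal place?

Duration = 40:17 (min:sec) = 2,417 s.
Bytes = 64,000 samples/s × 2,417 s × 3 bytes/sample × 2 ch = 928,128,000 bytes.
928,128,000 / 1,000,000 = 928.1 MB.

928.1 MB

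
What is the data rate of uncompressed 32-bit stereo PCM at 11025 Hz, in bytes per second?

Bit rate = 11,025 × 32 × 2 = 705,600 bits/s.
705,600 / 8 = 88,200 bytes/s.

88,200 bytes/s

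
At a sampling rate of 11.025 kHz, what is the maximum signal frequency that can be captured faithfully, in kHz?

5.5125 kHz

Nyquist frequency = sample rate / 2 = 11,025 / 2 = 5.5125 kHz.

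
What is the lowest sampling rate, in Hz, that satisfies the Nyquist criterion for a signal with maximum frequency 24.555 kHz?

49,110 Hz

Minimum sample rate = 2 × 24,555 Hz = 49,110 Hz.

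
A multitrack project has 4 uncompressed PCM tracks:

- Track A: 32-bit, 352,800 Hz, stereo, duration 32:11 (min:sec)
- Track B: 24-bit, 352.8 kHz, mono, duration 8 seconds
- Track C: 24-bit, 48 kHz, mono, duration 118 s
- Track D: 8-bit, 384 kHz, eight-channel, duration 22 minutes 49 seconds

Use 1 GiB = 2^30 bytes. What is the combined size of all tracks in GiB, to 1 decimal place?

Track A: 32:11 (min:sec) = 1,931 s; 352,800 × 1,931 × 4 × 2 = 5,450,054,400 bytes.
Track B: 352,800 × 8 × 3 × 1 = 8,467,200 bytes.
Track C: 48,000 × 118 × 3 × 1 = 16,992,000 bytes.
Track D: 22 minutes 49 seconds = 1,369 s; 384,000 × 1,369 × 1 × 8 = 4,205,568,000 bytes.
Total = 9,681,081,600 bytes = 9.0 GiB.

9.0 GiB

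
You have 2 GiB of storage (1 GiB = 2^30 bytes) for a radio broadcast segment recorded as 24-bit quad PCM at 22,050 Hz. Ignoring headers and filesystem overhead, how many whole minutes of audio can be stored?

135 minutes

Uncompressed byte rate = 22,050 × 3 × 4 = 264,600 bytes/s.
Capacity = 2 × 1,073,741,824 = 2,147,483,648 bytes.
2,147,483,648 / 264,600 ≈ 8115.96 s → 135 minutes.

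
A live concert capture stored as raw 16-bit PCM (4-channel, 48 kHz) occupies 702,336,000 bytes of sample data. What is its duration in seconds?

1,829 seconds

Byte rate = 48,000 × 2 × 4 = 384,000 bytes/s.
Duration = 702,336,000 / 384,000 = 1,829 s.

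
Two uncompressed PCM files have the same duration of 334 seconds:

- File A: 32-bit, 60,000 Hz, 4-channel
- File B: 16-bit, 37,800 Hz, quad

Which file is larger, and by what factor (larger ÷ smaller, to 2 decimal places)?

File A: 60,000 × 4 × 4 = 960,000 bytes/s.
File B: 37,800 × 2 × 4 = 302,400 bytes/s.
File A is larger; ratio = 320,640,000 / 101,001,600 = 3.17.

File A, by a factor of 3.17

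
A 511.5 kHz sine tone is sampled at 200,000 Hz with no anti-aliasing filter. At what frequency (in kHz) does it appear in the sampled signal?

88.5 kHz

Nyquist = 200,000/2 = 100,000 Hz; 511,500 Hz exceeds it.
Alias = |511,500 − 3×200,000| = |511,500 − 600,000| = 88,500 Hz = 88.5 kHz.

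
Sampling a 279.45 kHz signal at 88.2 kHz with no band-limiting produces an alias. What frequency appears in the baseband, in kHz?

14.85 kHz

Nyquist = 88,200/2 = 44,100 Hz; 279,450 Hz exceeds it.
Alias = |279,450 − 3×88,200| = |279,450 − 264,600| = 14,850 Hz = 14.85 kHz.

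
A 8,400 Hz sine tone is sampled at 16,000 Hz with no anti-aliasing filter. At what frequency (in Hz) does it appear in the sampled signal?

7,600 Hz

Nyquist = 16,000/2 = 8,000 Hz; 8,400 Hz exceeds it.
Alias = |8,400 − 1×16,000| = |8,400 − 16,000| = 7,600 Hz.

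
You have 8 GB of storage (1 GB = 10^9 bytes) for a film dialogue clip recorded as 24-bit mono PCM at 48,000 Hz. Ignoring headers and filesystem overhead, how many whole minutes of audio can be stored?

925 minutes

Uncompressed byte rate = 48,000 × 3 × 1 = 144,000 bytes/s.
Capacity = 8 × 1,000,000,000 = 8,000,000,000 bytes.
8,000,000,000 / 144,000 ≈ 55555.56 s → 925 minutes.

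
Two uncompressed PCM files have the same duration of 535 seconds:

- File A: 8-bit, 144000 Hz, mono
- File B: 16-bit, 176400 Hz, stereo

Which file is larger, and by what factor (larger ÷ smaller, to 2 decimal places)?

File A: 144,000 × 1 × 1 = 144,000 bytes/s.
File B: 176,400 × 2 × 2 = 705,600 bytes/s.
File B is larger; ratio = 377,496,000 / 77,040,000 = 4.90.

File B, by a factor of 4.90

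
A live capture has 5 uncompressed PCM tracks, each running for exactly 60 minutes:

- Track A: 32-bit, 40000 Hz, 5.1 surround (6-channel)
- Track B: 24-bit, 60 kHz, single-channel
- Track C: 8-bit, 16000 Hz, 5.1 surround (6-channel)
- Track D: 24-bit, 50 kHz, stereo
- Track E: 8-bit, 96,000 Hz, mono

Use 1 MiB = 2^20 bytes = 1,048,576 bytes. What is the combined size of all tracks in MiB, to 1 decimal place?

5603.0 MiB

exactly 60 minutes = 3,600 s.
Track A: 40,000 × 3,600 × 4 × 6 = 3,456,000,000 bytes.
Track B: 60,000 × 3,600 × 3 × 1 = 648,000,000 bytes.
Track C: 16,000 × 3,600 × 1 × 6 = 345,600,000 bytes.
Track D: 50,000 × 3,600 × 3 × 2 = 1,080,000,000 bytes.
Track E: 96,000 × 3,600 × 1 × 1 = 345,600,000 bytes.
Total = 5,875,200,000 bytes = 5603.0 MiB.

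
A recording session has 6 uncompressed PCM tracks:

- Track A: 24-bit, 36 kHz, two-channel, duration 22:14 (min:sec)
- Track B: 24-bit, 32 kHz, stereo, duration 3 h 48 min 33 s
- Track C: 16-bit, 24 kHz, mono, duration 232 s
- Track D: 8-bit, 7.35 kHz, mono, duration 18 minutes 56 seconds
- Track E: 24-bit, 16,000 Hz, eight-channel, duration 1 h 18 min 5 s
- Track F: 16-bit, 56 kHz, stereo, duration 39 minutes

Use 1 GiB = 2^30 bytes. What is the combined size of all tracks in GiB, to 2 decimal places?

Track A: 22:14 (min:sec) = 1,334 s; 36,000 × 1,334 × 3 × 2 = 288,144,000 bytes.
Track B: 3 h 48 min 33 s = 13,713 s; 32,000 × 13,713 × 3 × 2 = 2,632,896,000 bytes.
Track C: 24,000 × 232 × 2 × 1 = 11,136,000 bytes.
Track D: 18 minutes 56 seconds = 1,136 s; 7,350 × 1,136 × 1 × 1 = 8,349,600 bytes.
Track E: 1 h 18 min 5 s = 4,685 s; 16,000 × 4,685 × 3 × 8 = 1,799,040,000 bytes.
Track F: 39 minutes = 2,340 s; 56,000 × 2,340 × 2 × 2 = 524,160,000 bytes.
Total = 5,263,725,600 bytes = 4.90 GiB.

4.90 GiB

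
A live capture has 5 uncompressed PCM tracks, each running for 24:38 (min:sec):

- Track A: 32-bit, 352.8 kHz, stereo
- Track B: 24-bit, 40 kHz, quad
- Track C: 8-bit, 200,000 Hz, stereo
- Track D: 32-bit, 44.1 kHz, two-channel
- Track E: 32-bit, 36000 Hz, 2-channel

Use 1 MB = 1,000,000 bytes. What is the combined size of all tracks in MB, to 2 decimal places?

24:38 (min:sec) = 1,478 s.
Track A: 352,800 × 1,478 × 4 × 2 = 4,171,507,200 bytes.
Track B: 40,000 × 1,478 × 3 × 4 = 709,440,000 bytes.
Track C: 200,000 × 1,478 × 1 × 2 = 591,200,000 bytes.
Track D: 44,100 × 1,478 × 4 × 2 = 521,438,400 bytes.
Track E: 36,000 × 1,478 × 4 × 2 = 425,664,000 bytes.
Total = 6,419,249,600 bytes = 6419.25 MB.

6419.25 MB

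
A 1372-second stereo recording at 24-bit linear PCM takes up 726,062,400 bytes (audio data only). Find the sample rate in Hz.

88,200 Hz

Bytes = sample_rate × seconds × bytes_per_sample × channels.
sample_rate = 726,062,400 / (1,372 × 3 × 2) = 726,062,400 / 8,232 = 88,200 Hz.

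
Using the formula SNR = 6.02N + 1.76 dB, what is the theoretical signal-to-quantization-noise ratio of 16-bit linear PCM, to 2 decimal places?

6.02 × 16 + 1.76 = 98.08 dB.

98.08 dB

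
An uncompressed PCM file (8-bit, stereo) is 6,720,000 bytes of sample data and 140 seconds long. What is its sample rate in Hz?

Bytes = sample_rate × seconds × bytes_per_sample × channels.
sample_rate = 6,720,000 / (140 × 1 × 2) = 6,720,000 / 280 = 24,000 Hz.

24,000 Hz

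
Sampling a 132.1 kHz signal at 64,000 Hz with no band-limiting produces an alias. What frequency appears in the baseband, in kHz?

Nyquist = 64,000/2 = 32,000 Hz; 132,100 Hz exceeds it.
Alias = |132,100 − 2×64,000| = |132,100 − 128,000| = 4,100 Hz = 4.1 kHz.

4.1 kHz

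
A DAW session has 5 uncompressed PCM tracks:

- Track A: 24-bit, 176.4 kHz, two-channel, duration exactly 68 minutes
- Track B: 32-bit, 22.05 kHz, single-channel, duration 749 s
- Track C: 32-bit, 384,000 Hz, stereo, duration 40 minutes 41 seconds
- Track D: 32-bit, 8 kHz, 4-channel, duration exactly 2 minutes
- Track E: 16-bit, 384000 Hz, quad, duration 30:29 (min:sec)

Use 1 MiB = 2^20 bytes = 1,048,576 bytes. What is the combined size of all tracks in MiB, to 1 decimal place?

16705.6 MiB

Track A: exactly 68 minutes = 4,080 s; 176,400 × 4,080 × 3 × 2 = 4,318,272,000 bytes.
Track B: 22,050 × 749 × 4 × 1 = 66,061,800 bytes.
Track C: 40 minutes 41 seconds = 2,441 s; 384,000 × 2,441 × 4 × 2 = 7,498,752,000 bytes.
Track D: exactly 2 minutes = 120 s; 8,000 × 120 × 4 × 4 = 15,360,000 bytes.
Track E: 30:29 (min:sec) = 1,829 s; 384,000 × 1,829 × 2 × 4 = 5,618,688,000 bytes.
Total = 17,517,133,800 bytes = 16705.6 MiB.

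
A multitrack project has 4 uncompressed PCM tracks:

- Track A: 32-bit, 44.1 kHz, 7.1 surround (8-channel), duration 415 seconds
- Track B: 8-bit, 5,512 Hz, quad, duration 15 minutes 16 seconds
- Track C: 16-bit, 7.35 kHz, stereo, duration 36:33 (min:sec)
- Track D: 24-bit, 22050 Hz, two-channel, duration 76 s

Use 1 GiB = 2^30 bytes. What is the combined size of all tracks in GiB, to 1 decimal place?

Track A: 44,100 × 415 × 4 × 8 = 585,648,000 bytes.
Track B: 15 minutes 16 seconds = 916 s; 5,512 × 916 × 1 × 4 = 20,195,968 bytes.
Track C: 36:33 (min:sec) = 2,193 s; 7,350 × 2,193 × 2 × 2 = 64,474,200 bytes.
Track D: 22,050 × 76 × 3 × 2 = 10,054,800 bytes.
Total = 680,372,968 bytes = 0.6 GiB.

0.6 GiB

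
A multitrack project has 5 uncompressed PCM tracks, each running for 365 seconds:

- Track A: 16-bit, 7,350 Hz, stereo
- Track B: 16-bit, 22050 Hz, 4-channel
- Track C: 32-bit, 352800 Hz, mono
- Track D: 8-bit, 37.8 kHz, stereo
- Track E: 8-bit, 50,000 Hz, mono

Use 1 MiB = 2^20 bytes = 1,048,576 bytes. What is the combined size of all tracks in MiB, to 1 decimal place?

Track A: 7,350 × 365 × 2 × 2 = 10,731,000 bytes.
Track B: 22,050 × 365 × 2 × 4 = 64,386,000 bytes.
Track C: 352,800 × 365 × 4 × 1 = 515,088,000 bytes.
Track D: 37,800 × 365 × 1 × 2 = 27,594,000 bytes.
Track E: 50,000 × 365 × 1 × 1 = 18,250,000 bytes.
Total = 636,049,000 bytes = 606.6 MiB.

606.6 MiB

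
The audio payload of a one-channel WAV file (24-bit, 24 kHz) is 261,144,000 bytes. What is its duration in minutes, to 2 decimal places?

Byte rate = 24,000 × 3 × 1 = 72,000 bytes/s.
Duration = 261,144,000 / 72,000 = 3,627 s.
3,627 s / 60 = 60.45 minutes.

60.45 minutes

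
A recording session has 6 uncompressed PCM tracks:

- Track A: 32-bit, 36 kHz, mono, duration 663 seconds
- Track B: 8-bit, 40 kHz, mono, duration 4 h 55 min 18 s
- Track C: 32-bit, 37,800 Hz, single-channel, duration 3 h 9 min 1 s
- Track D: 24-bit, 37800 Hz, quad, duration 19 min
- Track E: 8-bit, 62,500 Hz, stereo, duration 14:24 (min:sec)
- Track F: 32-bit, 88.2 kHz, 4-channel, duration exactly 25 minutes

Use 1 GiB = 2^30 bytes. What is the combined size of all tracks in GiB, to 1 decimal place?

4.9 GiB

Track A: 36,000 × 663 × 4 × 1 = 95,472,000 bytes.
Track B: 4 h 55 min 18 s = 17,718 s; 40,000 × 17,718 × 1 × 1 = 708,720,000 bytes.
Track C: 3 h 9 min 1 s = 11,341 s; 37,800 × 11,341 × 4 × 1 = 1,714,759,200 bytes.
Track D: 19 min = 1,140 s; 37,800 × 1,140 × 3 × 4 = 517,104,000 bytes.
Track E: 14:24 (min:sec) = 864 s; 62,500 × 864 × 1 × 2 = 108,000,000 bytes.
Track F: exactly 25 minutes = 1,500 s; 88,200 × 1,500 × 4 × 4 = 2,116,800,000 bytes.
Total = 5,260,855,200 bytes = 4.9 GiB.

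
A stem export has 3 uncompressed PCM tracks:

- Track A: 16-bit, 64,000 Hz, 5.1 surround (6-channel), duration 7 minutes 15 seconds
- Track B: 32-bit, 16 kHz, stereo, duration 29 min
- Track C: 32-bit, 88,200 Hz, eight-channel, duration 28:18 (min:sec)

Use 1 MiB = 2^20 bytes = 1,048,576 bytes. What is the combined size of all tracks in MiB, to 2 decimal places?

Track A: 7 minutes 15 seconds = 435 s; 64,000 × 435 × 2 × 6 = 334,080,000 bytes.
Track B: 29 min = 1,740 s; 16,000 × 1,740 × 4 × 2 = 222,720,000 bytes.
Track C: 28:18 (min:sec) = 1,698 s; 88,200 × 1,698 × 4 × 8 = 4,792,435,200 bytes.
Total = 5,349,235,200 bytes = 5101.43 MiB.

5101.43 MiB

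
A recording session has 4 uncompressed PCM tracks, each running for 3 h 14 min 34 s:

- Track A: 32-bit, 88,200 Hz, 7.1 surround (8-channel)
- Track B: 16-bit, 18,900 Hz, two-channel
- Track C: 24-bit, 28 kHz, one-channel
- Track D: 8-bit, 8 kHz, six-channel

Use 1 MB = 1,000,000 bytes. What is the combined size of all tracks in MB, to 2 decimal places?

35372.22 MB

3 h 14 min 34 s = 11,674 s.
Track A: 88,200 × 11,674 × 4 × 8 = 32,948,697,600 bytes.
Track B: 18,900 × 11,674 × 2 × 2 = 882,554,400 bytes.
Track C: 28,000 × 11,674 × 3 × 1 = 980,616,000 bytes.
Track D: 8,000 × 11,674 × 1 × 6 = 560,352,000 bytes.
Total = 35,372,220,000 bytes = 35372.22 MB.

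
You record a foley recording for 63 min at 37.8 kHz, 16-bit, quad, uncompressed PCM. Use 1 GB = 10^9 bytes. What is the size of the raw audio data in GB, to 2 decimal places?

1.14 GB

Duration = 63 min = 3,780 s.
Bytes = 37,800 samples/s × 3,780 s × 2 bytes/sample × 4 ch = 1,143,072,000 bytes.
1,143,072,000 / 1,000,000,000 = 1.14 GB.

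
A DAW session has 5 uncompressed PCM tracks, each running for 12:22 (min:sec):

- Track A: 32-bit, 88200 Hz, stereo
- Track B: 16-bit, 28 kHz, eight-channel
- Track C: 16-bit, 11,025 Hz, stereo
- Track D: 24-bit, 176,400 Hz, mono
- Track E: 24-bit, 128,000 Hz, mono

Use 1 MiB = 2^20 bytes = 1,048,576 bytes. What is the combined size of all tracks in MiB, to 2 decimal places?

12:22 (min:sec) = 742 s.
Track A: 88,200 × 742 × 4 × 2 = 523,555,200 bytes.
Track B: 28,000 × 742 × 2 × 8 = 332,416,000 bytes.
Track C: 11,025 × 742 × 2 × 2 = 32,722,200 bytes.
Track D: 176,400 × 742 × 3 × 1 = 392,666,400 bytes.
Track E: 128,000 × 742 × 3 × 1 = 284,928,000 bytes.
Total = 1,566,287,800 bytes = 1493.73 MiB.

1493.73 MiB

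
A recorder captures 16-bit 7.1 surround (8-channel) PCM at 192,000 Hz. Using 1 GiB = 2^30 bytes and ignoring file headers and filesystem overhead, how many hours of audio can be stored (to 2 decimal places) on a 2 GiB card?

0.19 hours

Uncompressed byte rate = 192,000 × 2 × 8 = 3,072,000 bytes/s.
Capacity = 2 × 1,073,741,824 = 2,147,483,648 bytes.
2,147,483,648 / 3,072,000 ≈ 699.05 s → 0.19 hours.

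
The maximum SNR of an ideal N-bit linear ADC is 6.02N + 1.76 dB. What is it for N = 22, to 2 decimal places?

6.02 × 22 + 1.76 = 134.20 dB.

134.20 dB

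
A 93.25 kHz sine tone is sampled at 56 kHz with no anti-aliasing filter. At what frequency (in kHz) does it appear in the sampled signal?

18.75 kHz

Nyquist = 56,000/2 = 28,000 Hz; 93,250 Hz exceeds it.
Alias = |93,250 − 2×56,000| = |93,250 − 112,000| = 18,750 Hz = 18.75 kHz.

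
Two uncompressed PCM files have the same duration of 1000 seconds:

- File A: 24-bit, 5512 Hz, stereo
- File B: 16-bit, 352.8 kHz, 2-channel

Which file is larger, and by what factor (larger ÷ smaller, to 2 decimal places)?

File A: 5,512 × 3 × 2 = 33,072 bytes/s.
File B: 352,800 × 2 × 2 = 1,411,200 bytes/s.
File B is larger; ratio = 1,411,200,000 / 33,072,000 = 42.67.

File B, by a factor of 42.67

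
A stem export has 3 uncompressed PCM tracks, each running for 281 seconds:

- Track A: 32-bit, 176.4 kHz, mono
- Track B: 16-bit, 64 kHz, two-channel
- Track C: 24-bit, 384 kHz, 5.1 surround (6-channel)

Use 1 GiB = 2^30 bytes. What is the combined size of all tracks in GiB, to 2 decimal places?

Track A: 176,400 × 281 × 4 × 1 = 198,273,600 bytes.
Track B: 64,000 × 281 × 2 × 2 = 71,936,000 bytes.
Track C: 384,000 × 281 × 3 × 6 = 1,942,272,000 bytes.
Total = 2,212,481,600 bytes = 2.06 GiB.

2.06 GiB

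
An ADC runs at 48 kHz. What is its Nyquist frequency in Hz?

Nyquist frequency = sample rate / 2 = 48,000 / 2 = 24,000 Hz.

24,000 Hz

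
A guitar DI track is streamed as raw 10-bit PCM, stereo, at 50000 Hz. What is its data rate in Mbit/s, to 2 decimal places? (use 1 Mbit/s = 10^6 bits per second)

1.00 Mbit/s

Bit rate = 50,000 × 10 × 2 = 1,000,000 bits/s.
= 1.00 Mbit/s.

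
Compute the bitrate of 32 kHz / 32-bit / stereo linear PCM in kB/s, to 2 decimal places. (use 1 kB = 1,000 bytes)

256.00 kB/s

Bit rate = 32,000 × 32 × 2 = 2,048,000 bits/s.
2,048,000 / 8 = 256,000 B/s = 256.00 kB/s.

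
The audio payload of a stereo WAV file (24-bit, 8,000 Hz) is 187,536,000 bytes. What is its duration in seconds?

Byte rate = 8,000 × 3 × 2 = 48,000 bytes/s.
Duration = 187,536,000 / 48,000 = 3,907 s.

3,907 seconds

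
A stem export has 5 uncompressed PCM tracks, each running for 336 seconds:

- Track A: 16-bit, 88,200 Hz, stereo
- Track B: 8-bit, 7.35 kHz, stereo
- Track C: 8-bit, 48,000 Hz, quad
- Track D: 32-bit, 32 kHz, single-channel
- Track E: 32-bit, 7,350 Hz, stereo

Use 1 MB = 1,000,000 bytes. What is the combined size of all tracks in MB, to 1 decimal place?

Track A: 88,200 × 336 × 2 × 2 = 118,540,800 bytes.
Track B: 7,350 × 336 × 1 × 2 = 4,939,200 bytes.
Track C: 48,000 × 336 × 1 × 4 = 64,512,000 bytes.
Track D: 32,000 × 336 × 4 × 1 = 43,008,000 bytes.
Track E: 7,350 × 336 × 4 × 2 = 19,756,800 bytes.
Total = 250,756,800 bytes = 250.8 MB.

250.8 MB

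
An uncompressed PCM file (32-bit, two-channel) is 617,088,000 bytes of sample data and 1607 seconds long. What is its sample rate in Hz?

48,000 Hz

Bytes = sample_rate × seconds × bytes_per_sample × channels.
sample_rate = 617,088,000 / (1,607 × 4 × 2) = 617,088,000 / 12,856 = 48,000 Hz.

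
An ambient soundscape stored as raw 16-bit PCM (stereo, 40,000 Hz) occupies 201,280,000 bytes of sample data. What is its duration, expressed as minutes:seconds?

Byte rate = 40,000 × 2 × 2 = 160,000 bytes/s.
Duration = 201,280,000 / 160,000 = 1,258 s.
1,258 s = 20:58.

20:58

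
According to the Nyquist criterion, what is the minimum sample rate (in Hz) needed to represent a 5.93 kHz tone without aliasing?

Minimum sample rate = 2 × 5,930 Hz = 11,860 Hz.

11,860 Hz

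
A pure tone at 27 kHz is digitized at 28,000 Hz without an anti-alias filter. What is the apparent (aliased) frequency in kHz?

Nyquist = 28,000/2 = 14,000 Hz; 27,000 Hz exceeds it.
Alias = |27,000 − 1×28,000| = |27,000 − 28,000| = 1,000 Hz = 1 kHz.

1 kHz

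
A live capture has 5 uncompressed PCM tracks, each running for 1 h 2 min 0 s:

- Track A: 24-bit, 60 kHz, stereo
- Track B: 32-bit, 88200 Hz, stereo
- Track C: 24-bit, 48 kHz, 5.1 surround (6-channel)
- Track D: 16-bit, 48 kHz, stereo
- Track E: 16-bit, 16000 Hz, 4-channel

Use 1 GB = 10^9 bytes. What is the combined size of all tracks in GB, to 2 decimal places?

8.37 GB

1 h 2 min 0 s = 3,720 s.
Track A: 60,000 × 3,720 × 3 × 2 = 1,339,200,000 bytes.
Track B: 88,200 × 3,720 × 4 × 2 = 2,624,832,000 bytes.
Track C: 48,000 × 3,720 × 3 × 6 = 3,214,080,000 bytes.
Track D: 48,000 × 3,720 × 2 × 2 = 714,240,000 bytes.
Track E: 16,000 × 3,720 × 2 × 4 = 476,160,000 bytes.
Total = 8,368,512,000 bytes = 8.37 GB.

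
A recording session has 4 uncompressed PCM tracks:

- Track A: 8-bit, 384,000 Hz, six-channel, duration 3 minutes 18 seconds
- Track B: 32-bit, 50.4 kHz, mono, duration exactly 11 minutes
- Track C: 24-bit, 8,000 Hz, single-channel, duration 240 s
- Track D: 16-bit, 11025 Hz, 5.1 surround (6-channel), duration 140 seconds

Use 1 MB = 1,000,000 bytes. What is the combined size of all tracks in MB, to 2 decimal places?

Track A: 3 minutes 18 seconds = 198 s; 384,000 × 198 × 1 × 6 = 456,192,000 bytes.
Track B: exactly 11 minutes = 660 s; 50,400 × 660 × 4 × 1 = 133,056,000 bytes.
Track C: 8,000 × 240 × 3 × 1 = 5,760,000 bytes.
Track D: 11,025 × 140 × 2 × 6 = 18,522,000 bytes.
Total = 613,530,000 bytes = 613.53 MB.

613.53 MB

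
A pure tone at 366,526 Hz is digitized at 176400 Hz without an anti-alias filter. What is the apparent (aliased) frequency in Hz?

13,726 Hz

Nyquist = 176,400/2 = 88,200 Hz; 366,526 Hz exceeds it.
Alias = |366,526 − 2×176,400| = |366,526 − 352,800| = 13,726 Hz.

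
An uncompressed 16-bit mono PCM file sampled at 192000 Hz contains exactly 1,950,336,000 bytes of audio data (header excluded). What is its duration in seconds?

Byte rate = 192,000 × 2 × 1 = 384,000 bytes/s.
Duration = 1,950,336,000 / 384,000 = 5,079 s.

5,079 seconds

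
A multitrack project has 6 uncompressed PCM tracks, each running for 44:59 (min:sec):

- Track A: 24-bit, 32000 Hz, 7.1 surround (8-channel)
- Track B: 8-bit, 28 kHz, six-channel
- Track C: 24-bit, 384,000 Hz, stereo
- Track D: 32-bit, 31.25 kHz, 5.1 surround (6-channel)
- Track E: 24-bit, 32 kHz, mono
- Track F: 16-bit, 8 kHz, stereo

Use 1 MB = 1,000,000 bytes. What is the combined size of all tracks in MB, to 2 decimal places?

11114.48 MB

44:59 (min:sec) = 2,699 s.
Track A: 32,000 × 2,699 × 3 × 8 = 2,072,832,000 bytes.
Track B: 28,000 × 2,699 × 1 × 6 = 453,432,000 bytes.
Track C: 384,000 × 2,699 × 3 × 2 = 6,218,496,000 bytes.
Track D: 31,250 × 2,699 × 4 × 6 = 2,024,250,000 bytes.
Track E: 32,000 × 2,699 × 3 × 1 = 259,104,000 bytes.
Track F: 8,000 × 2,699 × 2 × 2 = 86,368,000 bytes.
Total = 11,114,482,000 bytes = 11114.48 MB.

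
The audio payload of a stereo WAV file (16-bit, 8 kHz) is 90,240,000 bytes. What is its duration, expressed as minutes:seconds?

47:00

Byte rate = 8,000 × 2 × 2 = 32,000 bytes/s.
Duration = 90,240,000 / 32,000 = 2,820 s.
2,820 s = 47:00.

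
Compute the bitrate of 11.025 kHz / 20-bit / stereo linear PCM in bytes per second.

55,125 bytes/s

Bit rate = 11,025 × 20 × 2 = 441,000 bits/s.
441,000 / 8 = 55,125 bytes/s.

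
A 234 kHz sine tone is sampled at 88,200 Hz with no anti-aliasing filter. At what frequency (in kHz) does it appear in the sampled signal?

30.6 kHz

Nyquist = 88,200/2 = 44,100 Hz; 234,000 Hz exceeds it.
Alias = |234,000 − 3×88,200| = |234,000 − 264,600| = 30,600 Hz = 30.6 kHz.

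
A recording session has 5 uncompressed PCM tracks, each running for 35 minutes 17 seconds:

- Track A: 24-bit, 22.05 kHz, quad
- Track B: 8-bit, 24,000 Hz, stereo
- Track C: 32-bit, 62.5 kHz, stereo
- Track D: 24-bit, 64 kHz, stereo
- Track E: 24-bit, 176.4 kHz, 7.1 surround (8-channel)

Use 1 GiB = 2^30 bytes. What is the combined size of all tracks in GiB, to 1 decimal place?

35 minutes 17 seconds = 2,117 s.
Track A: 22,050 × 2,117 × 3 × 4 = 560,158,200 bytes.
Track B: 24,000 × 2,117 × 1 × 2 = 101,616,000 bytes.
Track C: 62,500 × 2,117 × 4 × 2 = 1,058,500,000 bytes.
Track D: 64,000 × 2,117 × 3 × 2 = 812,928,000 bytes.
Track E: 176,400 × 2,117 × 3 × 8 = 8,962,531,200 bytes.
Total = 11,495,733,400 bytes = 10.7 GiB.

10.7 GiB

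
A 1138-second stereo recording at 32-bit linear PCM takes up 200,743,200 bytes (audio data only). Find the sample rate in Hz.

22,050 Hz

Bytes = sample_rate × seconds × bytes_per_sample × channels.
sample_rate = 200,743,200 / (1,138 × 4 × 2) = 200,743,200 / 9,104 = 22,050 Hz.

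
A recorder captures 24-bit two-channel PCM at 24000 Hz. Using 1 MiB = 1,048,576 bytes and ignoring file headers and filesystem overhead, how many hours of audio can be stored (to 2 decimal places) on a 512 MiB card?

1.04 hours

Uncompressed byte rate = 24,000 × 3 × 2 = 144,000 bytes/s.
Capacity = 512 × 1,048,576 = 536,870,912 bytes.
536,870,912 / 144,000 ≈ 3728.27 s → 1.04 hours.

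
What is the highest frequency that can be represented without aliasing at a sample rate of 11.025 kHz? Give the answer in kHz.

Nyquist frequency = sample rate / 2 = 11,025 / 2 = 5.5125 kHz.

5.5125 kHz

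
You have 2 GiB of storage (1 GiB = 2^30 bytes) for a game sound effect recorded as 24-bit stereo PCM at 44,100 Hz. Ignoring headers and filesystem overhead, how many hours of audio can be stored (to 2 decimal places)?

Uncompressed byte rate = 44,100 × 3 × 2 = 264,600 bytes/s.
Capacity = 2 × 1,073,741,824 = 2,147,483,648 bytes.
2,147,483,648 / 264,600 ≈ 8115.96 s → 2.25 hours.

2.25 hours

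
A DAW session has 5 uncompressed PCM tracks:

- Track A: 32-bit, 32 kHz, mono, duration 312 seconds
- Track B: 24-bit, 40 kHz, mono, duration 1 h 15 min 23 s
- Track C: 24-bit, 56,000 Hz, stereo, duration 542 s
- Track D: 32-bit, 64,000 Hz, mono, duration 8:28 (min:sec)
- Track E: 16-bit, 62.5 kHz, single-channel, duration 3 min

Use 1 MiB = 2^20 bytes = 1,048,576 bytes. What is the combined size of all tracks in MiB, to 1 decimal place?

874.9 MiB

Track A: 32,000 × 312 × 4 × 1 = 39,936,000 bytes.
Track B: 1 h 15 min 23 s = 4,523 s; 40,000 × 4,523 × 3 × 1 = 542,760,000 bytes.
Track C: 56,000 × 542 × 3 × 2 = 182,112,000 bytes.
Track D: 8:28 (min:sec) = 508 s; 64,000 × 508 × 4 × 1 = 130,048,000 bytes.
Track E: 3 min = 180 s; 62,500 × 180 × 2 × 1 = 22,500,000 bytes.
Total = 917,356,000 bytes = 874.9 MiB.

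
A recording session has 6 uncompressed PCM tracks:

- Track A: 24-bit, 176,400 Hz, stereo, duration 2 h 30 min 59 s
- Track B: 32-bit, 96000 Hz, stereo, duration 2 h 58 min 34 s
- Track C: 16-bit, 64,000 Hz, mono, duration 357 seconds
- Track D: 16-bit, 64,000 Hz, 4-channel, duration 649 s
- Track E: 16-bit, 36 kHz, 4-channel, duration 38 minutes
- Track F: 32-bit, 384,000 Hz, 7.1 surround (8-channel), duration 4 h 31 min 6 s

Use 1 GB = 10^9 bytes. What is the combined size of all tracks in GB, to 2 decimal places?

218.73 GB

Track A: 2 h 30 min 59 s = 9,059 s; 176,400 × 9,059 × 3 × 2 = 9,588,045,600 bytes.
Track B: 2 h 58 min 34 s = 10,714 s; 96,000 × 10,714 × 4 × 2 = 8,228,352,000 bytes.
Track C: 64,000 × 357 × 2 × 1 = 45,696,000 bytes.
Track D: 64,000 × 649 × 2 × 4 = 332,288,000 bytes.
Track E: 38 minutes = 2,280 s; 36,000 × 2,280 × 2 × 4 = 656,640,000 bytes.
Track F: 4 h 31 min 6 s = 16,266 s; 384,000 × 16,266 × 4 × 8 = 199,876,608,000 bytes.
Total = 218,727,629,600 bytes = 218.73 GB.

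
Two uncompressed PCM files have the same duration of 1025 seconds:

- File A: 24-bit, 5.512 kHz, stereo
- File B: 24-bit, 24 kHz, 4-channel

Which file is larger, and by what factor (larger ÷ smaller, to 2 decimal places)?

File A: 5,512 × 3 × 2 = 33,072 bytes/s.
File B: 24,000 × 3 × 4 = 288,000 bytes/s.
File B is larger; ratio = 295,200,000 / 33,898,800 = 8.71.

File B, by a factor of 8.71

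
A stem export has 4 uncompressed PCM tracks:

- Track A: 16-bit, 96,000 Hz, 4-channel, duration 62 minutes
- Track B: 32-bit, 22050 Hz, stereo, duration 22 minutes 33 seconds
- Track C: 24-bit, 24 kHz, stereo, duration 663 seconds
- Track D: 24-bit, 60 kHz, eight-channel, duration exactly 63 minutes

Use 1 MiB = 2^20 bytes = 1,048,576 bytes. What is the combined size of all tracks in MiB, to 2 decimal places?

Track A: 62 minutes = 3,720 s; 96,000 × 3,720 × 2 × 4 = 2,856,960,000 bytes.
Track B: 22 minutes 33 seconds = 1,353 s; 22,050 × 1,353 × 4 × 2 = 238,669,200 bytes.
Track C: 24,000 × 663 × 3 × 2 = 95,472,000 bytes.
Track D: exactly 63 minutes = 3,780 s; 60,000 × 3,780 × 3 × 8 = 5,443,200,000 bytes.
Total = 8,634,301,200 bytes = 8234.31 MiB.

8234.31 MiB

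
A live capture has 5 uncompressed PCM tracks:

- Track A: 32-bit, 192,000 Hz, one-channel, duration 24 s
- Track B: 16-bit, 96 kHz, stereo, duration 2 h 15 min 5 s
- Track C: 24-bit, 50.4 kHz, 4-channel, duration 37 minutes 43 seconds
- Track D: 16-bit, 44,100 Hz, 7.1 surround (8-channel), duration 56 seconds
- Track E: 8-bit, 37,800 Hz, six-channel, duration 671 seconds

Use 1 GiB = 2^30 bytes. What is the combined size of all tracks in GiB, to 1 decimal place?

4.4 GiB

Track A: 192,000 × 24 × 4 × 1 = 18,432,000 bytes.
Track B: 2 h 15 min 5 s = 8,105 s; 96,000 × 8,105 × 2 × 2 = 3,112,320,000 bytes.
Track C: 37 minutes 43 seconds = 2,263 s; 50,400 × 2,263 × 3 × 4 = 1,368,662,400 bytes.
Track D: 44,100 × 56 × 2 × 8 = 39,513,600 bytes.
Track E: 37,800 × 671 × 1 × 6 = 152,182,800 bytes.
Total = 4,691,110,800 bytes = 4.4 GiB.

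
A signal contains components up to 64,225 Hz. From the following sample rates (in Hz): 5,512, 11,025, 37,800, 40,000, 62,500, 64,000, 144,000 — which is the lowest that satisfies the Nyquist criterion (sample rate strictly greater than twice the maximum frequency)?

Need sample rate > 2 × 64,225 = 128,450 Hz.
Lowest listed rate above 128,450 Hz is 144,000 Hz.

144,000 Hz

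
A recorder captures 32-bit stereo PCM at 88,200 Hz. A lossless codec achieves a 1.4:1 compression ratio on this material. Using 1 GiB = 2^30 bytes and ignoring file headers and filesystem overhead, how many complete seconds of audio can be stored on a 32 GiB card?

68,174 seconds

Uncompressed byte rate = 88,200 × 4 × 2 = 705,600 bytes/s.
After 1.4:1 compression, effective rate ≈ 504000 bytes/s.
Capacity = 32 × 1,073,741,824 = 34,359,738,368 bytes.
34,359,738,368 / effective rate ≈ 68174.08 s → 68,174 seconds.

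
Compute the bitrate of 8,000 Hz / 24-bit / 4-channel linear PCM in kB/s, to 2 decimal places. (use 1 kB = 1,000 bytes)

96.00 kB/s

Bit rate = 8,000 × 24 × 4 = 768,000 bits/s.
768,000 / 8 = 96,000 B/s = 96.00 kB/s.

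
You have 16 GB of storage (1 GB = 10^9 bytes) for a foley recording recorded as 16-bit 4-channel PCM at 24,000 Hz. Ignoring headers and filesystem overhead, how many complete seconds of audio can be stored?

Uncompressed byte rate = 24,000 × 2 × 4 = 192,000 bytes/s.
Capacity = 16 × 1,000,000,000 = 16,000,000,000 bytes.
16,000,000,000 / 192,000 ≈ 83333.33 s → 83,333 seconds.

83,333 seconds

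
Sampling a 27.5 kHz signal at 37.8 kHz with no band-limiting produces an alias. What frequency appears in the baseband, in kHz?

10.3 kHz

Nyquist = 37,800/2 = 18,900 Hz; 27,500 Hz exceeds it.
Alias = |27,500 − 1×37,800| = |27,500 − 37,800| = 10,300 Hz = 10.3 kHz.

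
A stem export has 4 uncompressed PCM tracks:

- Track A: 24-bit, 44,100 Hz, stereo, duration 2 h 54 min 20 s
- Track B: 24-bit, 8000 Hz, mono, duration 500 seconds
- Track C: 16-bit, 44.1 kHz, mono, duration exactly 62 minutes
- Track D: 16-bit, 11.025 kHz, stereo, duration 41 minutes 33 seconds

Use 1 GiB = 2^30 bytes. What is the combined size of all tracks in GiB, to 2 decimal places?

Track A: 2 h 54 min 20 s = 10,460 s; 44,100 × 10,460 × 3 × 2 = 2,767,716,000 bytes.
Track B: 8,000 × 500 × 3 × 1 = 12,000,000 bytes.
Track C: exactly 62 minutes = 3,720 s; 44,100 × 3,720 × 2 × 1 = 328,104,000 bytes.
Track D: 41 minutes 33 seconds = 2,493 s; 11,025 × 2,493 × 2 × 2 = 109,941,300 bytes.
Total = 3,217,761,300 bytes = 3.00 GiB.

3.00 GiB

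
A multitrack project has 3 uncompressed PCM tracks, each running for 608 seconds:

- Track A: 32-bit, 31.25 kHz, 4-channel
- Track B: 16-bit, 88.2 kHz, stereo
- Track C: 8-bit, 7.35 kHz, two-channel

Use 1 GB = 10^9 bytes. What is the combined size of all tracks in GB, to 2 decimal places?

0.53 GB

Track A: 31,250 × 608 × 4 × 4 = 304,000,000 bytes.
Track B: 88,200 × 608 × 2 × 2 = 214,502,400 bytes.
Track C: 7,350 × 608 × 1 × 2 = 8,937,600 bytes.
Total = 527,440,000 bytes = 0.53 GB.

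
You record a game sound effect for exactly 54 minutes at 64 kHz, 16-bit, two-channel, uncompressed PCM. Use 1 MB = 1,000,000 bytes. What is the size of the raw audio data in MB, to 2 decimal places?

Duration = exactly 54 minutes = 3,240 s.
Bytes = 64,000 samples/s × 3,240 s × 2 bytes/sample × 2 ch = 829,440,000 bytes.
829,440,000 / 1,000,000 = 829.44 MB.

829.44 MB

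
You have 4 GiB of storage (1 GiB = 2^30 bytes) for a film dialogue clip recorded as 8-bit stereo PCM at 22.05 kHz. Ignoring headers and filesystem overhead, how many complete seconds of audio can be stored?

97,391 seconds

Uncompressed byte rate = 22,050 × 1 × 2 = 44,100 bytes/s.
Capacity = 4 × 1,073,741,824 = 4,294,967,296 bytes.
4,294,967,296 / 44,100 ≈ 97391.55 s → 97,391 seconds.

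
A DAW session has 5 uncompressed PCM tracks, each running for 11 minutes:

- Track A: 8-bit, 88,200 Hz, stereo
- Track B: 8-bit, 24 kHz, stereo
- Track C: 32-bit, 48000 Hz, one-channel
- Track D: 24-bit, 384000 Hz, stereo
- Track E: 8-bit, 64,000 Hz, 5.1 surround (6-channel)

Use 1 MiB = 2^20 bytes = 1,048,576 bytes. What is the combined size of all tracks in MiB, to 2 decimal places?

11 minutes = 660 s.
Track A: 88,200 × 660 × 1 × 2 = 116,424,000 bytes.
Track B: 24,000 × 660 × 1 × 2 = 31,680,000 bytes.
Track C: 48,000 × 660 × 4 × 1 = 126,720,000 bytes.
Track D: 384,000 × 660 × 3 × 2 = 1,520,640,000 bytes.
Track E: 64,000 × 660 × 1 × 6 = 253,440,000 bytes.
Total = 2,048,904,000 bytes = 1953.99 MiB.

1953.99 MiB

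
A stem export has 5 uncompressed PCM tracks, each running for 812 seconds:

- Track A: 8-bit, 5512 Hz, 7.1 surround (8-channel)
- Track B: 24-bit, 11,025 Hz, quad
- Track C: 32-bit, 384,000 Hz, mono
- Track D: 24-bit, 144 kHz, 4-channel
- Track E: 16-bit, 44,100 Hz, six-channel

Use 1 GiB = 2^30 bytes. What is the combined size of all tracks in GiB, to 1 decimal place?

Track A: 5,512 × 812 × 1 × 8 = 35,805,952 bytes.
Track B: 11,025 × 812 × 3 × 4 = 107,427,600 bytes.
Track C: 384,000 × 812 × 4 × 1 = 1,247,232,000 bytes.
Track D: 144,000 × 812 × 3 × 4 = 1,403,136,000 bytes.
Track E: 44,100 × 812 × 2 × 6 = 429,710,400 bytes.
Total = 3,223,311,952 bytes = 3.0 GiB.

3.0 GiB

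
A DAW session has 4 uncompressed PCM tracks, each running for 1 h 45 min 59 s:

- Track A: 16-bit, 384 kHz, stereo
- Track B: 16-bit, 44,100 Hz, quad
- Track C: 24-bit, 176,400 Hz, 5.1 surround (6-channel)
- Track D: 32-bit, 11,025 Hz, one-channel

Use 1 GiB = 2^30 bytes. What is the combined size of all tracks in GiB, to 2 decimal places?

30.25 GiB

1 h 45 min 59 s = 6,359 s.
Track A: 384,000 × 6,359 × 2 × 2 = 9,767,424,000 bytes.
Track B: 44,100 × 6,359 × 2 × 4 = 2,243,455,200 bytes.
Track C: 176,400 × 6,359 × 3 × 6 = 20,191,096,800 bytes.
Track D: 11,025 × 6,359 × 4 × 1 = 280,431,900 bytes.
Total = 32,482,407,900 bytes = 30.25 GiB.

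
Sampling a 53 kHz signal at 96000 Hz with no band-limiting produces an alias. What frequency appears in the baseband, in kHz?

43 kHz

Nyquist = 96,000/2 = 48,000 Hz; 53,000 Hz exceeds it.
Alias = |53,000 − 1×96,000| = |53,000 − 96,000| = 43,000 Hz = 43 kHz.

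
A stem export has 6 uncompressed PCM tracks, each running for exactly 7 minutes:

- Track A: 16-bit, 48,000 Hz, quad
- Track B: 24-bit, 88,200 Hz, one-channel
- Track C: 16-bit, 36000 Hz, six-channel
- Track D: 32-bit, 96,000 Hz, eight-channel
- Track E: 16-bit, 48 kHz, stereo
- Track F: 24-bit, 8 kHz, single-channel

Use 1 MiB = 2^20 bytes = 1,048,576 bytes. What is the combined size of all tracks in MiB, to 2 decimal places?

exactly 7 minutes = 420 s.
Track A: 48,000 × 420 × 2 × 4 = 161,280,000 bytes.
Track B: 88,200 × 420 × 3 × 1 = 111,132,000 bytes.
Track C: 36,000 × 420 × 2 × 6 = 181,440,000 bytes.
Track D: 96,000 × 420 × 4 × 8 = 1,290,240,000 bytes.
Track E: 48,000 × 420 × 2 × 2 = 80,640,000 bytes.
Track F: 8,000 × 420 × 3 × 1 = 10,080,000 bytes.
Total = 1,834,812,000 bytes = 1749.81 MiB.

1749.81 MiB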